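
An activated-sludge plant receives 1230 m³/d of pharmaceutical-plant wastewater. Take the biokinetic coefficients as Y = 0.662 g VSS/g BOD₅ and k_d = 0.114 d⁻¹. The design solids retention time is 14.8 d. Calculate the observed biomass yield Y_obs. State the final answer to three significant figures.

Observed yield with endogenous decay: Y_obs = Y / (1 + k_d·θ_c) = 0.662 / (1 + 0.114 × 14.8) = 0.662 / 2.687 = 0.2464 g VSS/g BOD₅.

Y_obs ≈ 0.246 g VSS/g BOD₅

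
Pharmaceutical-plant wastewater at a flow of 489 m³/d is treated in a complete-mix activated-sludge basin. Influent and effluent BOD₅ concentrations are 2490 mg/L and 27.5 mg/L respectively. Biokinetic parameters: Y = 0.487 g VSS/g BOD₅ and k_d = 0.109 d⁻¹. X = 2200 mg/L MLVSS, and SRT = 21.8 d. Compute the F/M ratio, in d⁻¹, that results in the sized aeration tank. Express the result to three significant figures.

F/M ≈ 0.322 d⁻¹

From the SRT design equation V = Y Q (S₀−S) θ_c / [X (1 + k_d θ_c)] = 0.487 × 489 × (2490 − 27.5) × 21.8 / [2200 × (1 + 0.109 × 21.8)] = 1.28×10^7 / 7428 = 1721 m³.
Food-to-microorganism ratio F/M = Q S₀ / (V X) = 489 × 2490 / (1721 × 2200) = 0.3216 d⁻¹.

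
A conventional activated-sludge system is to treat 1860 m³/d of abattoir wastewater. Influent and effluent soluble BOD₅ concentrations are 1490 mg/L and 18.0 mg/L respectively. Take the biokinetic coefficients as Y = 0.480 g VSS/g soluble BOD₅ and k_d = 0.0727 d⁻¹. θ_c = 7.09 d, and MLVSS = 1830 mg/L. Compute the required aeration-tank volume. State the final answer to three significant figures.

V ≈ 3360 m³

From the SRT design equation V = Y Q (S₀−S) θ_c / [X (1 + k_d θ_c)] = 0.480 × 1860 × (1490 − 18.0) × 7.09 / [1830 × (1 + 0.0727 × 7.09)] = 9.32×10^6 / 2773 = 3360 m³.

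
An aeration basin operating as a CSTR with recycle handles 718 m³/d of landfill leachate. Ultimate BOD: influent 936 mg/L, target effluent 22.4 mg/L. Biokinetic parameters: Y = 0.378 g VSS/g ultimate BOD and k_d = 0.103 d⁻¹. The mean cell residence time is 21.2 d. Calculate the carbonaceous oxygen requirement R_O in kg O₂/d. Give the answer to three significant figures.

R_O ≈ 545 kg O₂/d

Correct the yield for decay: Y_obs = Y/(1 + k_d θ_c) = 0.378 / (1 + 0.103 × 21.2) = 0.378 / 3.184 = 0.1187.
Q·(S₀ − S) = 718 × (936 − 22.4) × 10⁻³ = 656.0 kg/d removed.
Net sludge production P_X = 0.1187 × 656.0 = 77.89 kg VSS/d.
R_O = Q·ΔS − 1.42 P_X = 656.0 − 110.6 = 545.4 kg O₂/d.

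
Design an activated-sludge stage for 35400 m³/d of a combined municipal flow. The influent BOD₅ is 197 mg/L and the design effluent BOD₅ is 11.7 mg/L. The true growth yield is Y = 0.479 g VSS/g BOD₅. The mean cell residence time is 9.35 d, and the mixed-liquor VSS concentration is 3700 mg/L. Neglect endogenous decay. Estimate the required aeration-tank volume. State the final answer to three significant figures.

V ≈ 7940 m³

With k_d = 0 the design equation reduces to V = Y Q (S₀−S) θ_c / X = 0.479 × 35400 × (197 − 11.7) × 9.35 / 3700 = 7940 m³.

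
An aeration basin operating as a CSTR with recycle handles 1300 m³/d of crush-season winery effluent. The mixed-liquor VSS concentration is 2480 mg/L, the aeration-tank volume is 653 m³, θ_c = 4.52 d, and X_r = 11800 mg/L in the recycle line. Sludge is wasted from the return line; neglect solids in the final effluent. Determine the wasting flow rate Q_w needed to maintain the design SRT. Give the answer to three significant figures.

θ_c = V·X/(Q_w·X_r) when wasting from the recycle, so Q_w = V·X/(θ_c·X_r) = 653.0 × 2480 / (4.52 × 11800) = 30.36 m³/d.

Q_w ≈ 30.4 m³/d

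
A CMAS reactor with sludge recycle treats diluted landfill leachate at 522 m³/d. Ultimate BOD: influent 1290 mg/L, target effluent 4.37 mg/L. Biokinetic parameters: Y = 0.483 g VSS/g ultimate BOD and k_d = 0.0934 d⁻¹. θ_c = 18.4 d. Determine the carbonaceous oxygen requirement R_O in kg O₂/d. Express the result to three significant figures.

R_O ≈ 502 kg O₂/d

The observed yield is Y_obs = Y/(1 + k_d·θ_c) = 0.483 / (1 + 0.0934 × 18.4) = 0.483 / 2.719 = 0.1777 g VSS per g ultimate BOD removed.
Q·(S₀ − S) = 522 × (1290 − 4.37) × 10⁻³ = 671.1 kg/d removed.
Biomass synthesised: P_X = Y_obs × 671.1 = 119.2 kg VSS/d.
R_O = Q·(S₀ − S) − 1.42·P_X = 671.1 − 1.42 × 119.2 = 501.8 kg O₂/d.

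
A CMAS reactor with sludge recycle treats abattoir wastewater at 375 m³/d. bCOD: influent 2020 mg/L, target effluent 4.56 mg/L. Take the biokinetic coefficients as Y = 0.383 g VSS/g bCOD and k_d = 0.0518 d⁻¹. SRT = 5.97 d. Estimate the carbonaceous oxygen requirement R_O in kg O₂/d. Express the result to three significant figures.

Correct the yield for decay: Y_obs = Y/(1 + k_d θ_c) = 0.383 / (1 + 0.0518 × 5.97) = 0.383 / 1.309 = 0.2925.
Mass of bCOD removed per day: Q(S₀ − S) = 375 × 2015 g/m³ = 755.8 kg/d.
Biomass synthesised: P_X = Y_obs × 755.8 = 221.1 kg VSS/d.
Carbonaceous O₂ demand = substrate oxidised − cell-mass equivalent = 755.8 − 1.42 × 221.1 = 441.8 kg O₂/d.

R_O ≈ 442 kg O₂/d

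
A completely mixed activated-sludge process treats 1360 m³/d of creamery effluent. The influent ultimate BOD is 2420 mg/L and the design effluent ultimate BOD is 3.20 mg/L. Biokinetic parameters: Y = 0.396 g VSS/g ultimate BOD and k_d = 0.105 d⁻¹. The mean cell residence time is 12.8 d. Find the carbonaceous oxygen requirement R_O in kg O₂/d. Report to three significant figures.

R_O ≈ 2500 kg O₂/d

Observed yield with endogenous decay: Y_obs = Y / (1 + k_d·θ_c) = 0.396 / (1 + 0.105 × 12.8) = 0.396 / 2.344 = 0.1689 g VSS/g ultimate BOD.
Mass of ultimate BOD removed per day: Q(S₀ − S) = 1360 × 2417 g/m³ = 3287 kg/d.
Net sludge production P_X = 0.1689 × 3287 = 555.3 kg VSS/d.
R_O = Q·(S₀ − S) − 1.42·P_X = 3287 − 1.42 × 555.3 = 2498 kg O₂/d.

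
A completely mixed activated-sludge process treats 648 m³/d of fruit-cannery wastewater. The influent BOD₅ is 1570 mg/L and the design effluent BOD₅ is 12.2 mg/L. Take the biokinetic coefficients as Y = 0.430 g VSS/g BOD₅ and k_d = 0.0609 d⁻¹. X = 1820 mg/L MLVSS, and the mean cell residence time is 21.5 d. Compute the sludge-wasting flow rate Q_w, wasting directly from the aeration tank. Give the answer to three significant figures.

Steady-state biomass mass balance: V·X·(1 + k_d·θ_c) = Y·Q·(S₀ − S)·θ_c, so V = 0.430 × 648 × (1570 − 12.2) × 21.5 / [1820 × (1 + 0.0609 × 21.5)] = 9.33×10^6 / 4203 = 2220 m³.
Wasting from the aeration tank: Q_w = V / θ_c = 2220 / 21.5 = 103.3 m³/d.

Q_w ≈ 103 m³/d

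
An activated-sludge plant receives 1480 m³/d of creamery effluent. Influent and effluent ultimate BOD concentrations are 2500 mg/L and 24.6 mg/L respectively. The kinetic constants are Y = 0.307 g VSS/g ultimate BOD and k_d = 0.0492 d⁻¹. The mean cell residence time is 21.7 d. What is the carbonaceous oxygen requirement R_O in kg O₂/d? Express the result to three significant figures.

Y_obs = Y / (1 + k_d θ_c) = 0.307 / (1 + 0.0492 × 21.7) = 0.307 / 2.068 = 0.1485.
ΔS = 2500 − 24.6 = 2475 mg/L, so the substrate removal rate is 1480 × 2475/1000 = 3664 kg ultimate BOD/d.
P_X = Y_obs·Q·(S₀ − S) = 0.1485 × 3664 = 544.0 kg VSS/d.
Carbonaceous O₂ demand = substrate oxidised − cell-mass equivalent = 3664 − 1.42 × 544.0 = 2891 kg O₂/d.

R_O ≈ 2890 kg O₂/d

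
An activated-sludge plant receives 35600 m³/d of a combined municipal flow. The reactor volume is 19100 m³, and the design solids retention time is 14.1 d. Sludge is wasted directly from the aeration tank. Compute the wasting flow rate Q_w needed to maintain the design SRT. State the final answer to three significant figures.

Q_w ≈ 1350 m³/d

With mixed-liquor wasting, θ_c = V/Q_w, so Q_w = V/θ_c = 19100/14.1 = 1355 m³/d.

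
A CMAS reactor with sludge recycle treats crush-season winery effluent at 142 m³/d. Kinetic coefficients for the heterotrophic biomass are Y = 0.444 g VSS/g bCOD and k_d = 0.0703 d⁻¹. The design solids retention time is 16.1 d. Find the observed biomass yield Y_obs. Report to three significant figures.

Y_obs = Y / (1 + k_d θ_c) = 0.444 / (1 + 0.0703 × 16.1) = 0.444 / 2.132 = 0.2083.

Y_obs ≈ 0.208 g VSS/g bCOD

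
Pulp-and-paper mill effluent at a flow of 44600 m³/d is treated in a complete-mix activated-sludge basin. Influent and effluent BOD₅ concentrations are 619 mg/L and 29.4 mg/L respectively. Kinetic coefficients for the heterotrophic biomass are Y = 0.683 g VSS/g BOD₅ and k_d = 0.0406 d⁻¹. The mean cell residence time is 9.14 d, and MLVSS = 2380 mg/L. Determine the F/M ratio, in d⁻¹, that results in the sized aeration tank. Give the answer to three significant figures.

From the SRT design equation V = Y Q (S₀−S) θ_c / [X (1 + k_d θ_c)] = 0.683 × 44600 × (619 − 29.4) × 9.14 / [2380 × (1 + 0.0406 × 9.14)] = 1.64×10^8 / 3263 = 50306 m³.
F/M = Q·S₀ / (V·X) = 44600 × 619 / (50306 × 2380) = 0.2306 g BOD₅·(g VSS·d)⁻¹.

F/M ≈ 0.231 d⁻¹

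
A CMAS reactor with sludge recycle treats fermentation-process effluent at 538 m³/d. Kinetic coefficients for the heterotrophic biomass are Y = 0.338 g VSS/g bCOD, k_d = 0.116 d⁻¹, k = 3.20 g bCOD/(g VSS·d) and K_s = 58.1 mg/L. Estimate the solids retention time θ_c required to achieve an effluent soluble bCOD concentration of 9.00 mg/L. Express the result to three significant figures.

At the target effluent, Y k S/(K_s+S) = 0.338×3.20×9.00/67.10 = 0.1451 d⁻¹.
1/θ_c = 0.1451 − 0.116 = 0.02907 d⁻¹, so θ_c = 34.40 d.

θ_c ≈ 34.4 d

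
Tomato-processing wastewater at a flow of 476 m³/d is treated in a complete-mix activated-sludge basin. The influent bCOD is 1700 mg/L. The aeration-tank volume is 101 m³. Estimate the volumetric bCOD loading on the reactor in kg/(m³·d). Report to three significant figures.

L_v = Q S₀ / V = 476 × 1700 × 10⁻³ / 101.0 = 8.012 kg/(m³·d).

L_v ≈ 8.01 kg bCOD/(m³·d)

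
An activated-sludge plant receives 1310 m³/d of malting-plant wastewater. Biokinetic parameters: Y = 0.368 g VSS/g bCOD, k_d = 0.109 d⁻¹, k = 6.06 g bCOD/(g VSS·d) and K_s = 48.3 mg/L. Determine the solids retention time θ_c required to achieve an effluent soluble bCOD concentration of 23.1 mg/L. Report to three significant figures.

At the target effluent, Y k S/(K_s+S) = 0.368×6.06×23.1/71.40 = 0.7215 d⁻¹.
Then 1/θ_c = μ − k_d = 0.7215 − 0.109 = 0.6125 d⁻¹, giving θ_c = 1.633 d.

θ_c ≈ 1.63 d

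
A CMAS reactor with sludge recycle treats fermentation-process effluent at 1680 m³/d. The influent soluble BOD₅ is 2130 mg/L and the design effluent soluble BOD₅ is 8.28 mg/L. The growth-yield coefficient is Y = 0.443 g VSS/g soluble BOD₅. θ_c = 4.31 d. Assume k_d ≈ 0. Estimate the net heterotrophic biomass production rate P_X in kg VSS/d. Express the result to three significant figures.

No decay correction is needed, so Y_obs = Y = 0.443.
Substrate removed = Q·(S₀ − S) = 1680 m³/d × (2130 − 8.28) g/m³ = 3.56×10^6 g/d = 3564 kg/d.
Net biomass production P_X = Y_obs × Q·(S₀ − S) = 0.4430 × 3564 = 1579 kg VSS/d.

P_X ≈ 1580 kg VSS/d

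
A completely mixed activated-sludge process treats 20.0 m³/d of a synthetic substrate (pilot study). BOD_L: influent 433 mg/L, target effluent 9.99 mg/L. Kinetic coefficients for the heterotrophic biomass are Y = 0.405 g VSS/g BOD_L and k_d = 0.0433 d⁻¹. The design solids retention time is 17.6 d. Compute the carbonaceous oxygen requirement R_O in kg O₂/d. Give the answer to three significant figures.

The observed yield is Y_obs = Y/(1 + k_d·θ_c) = 0.405 / (1 + 0.0433 × 17.6) = 0.405 / 1.762 = 0.2298 g VSS per g BOD_L removed.
Q·(S₀ − S) = 20.0 × (433 − 9.99) × 10⁻³ = 8.460 kg/d removed.
Biomass synthesised: P_X = Y_obs × 8.460 = 1.945 kg VSS/d.
R_O = Q·ΔS − 1.42 P_X = 8.460 − 2.761 = 5.699 kg O₂/d.

R_O ≈ 5.70 kg O₂/d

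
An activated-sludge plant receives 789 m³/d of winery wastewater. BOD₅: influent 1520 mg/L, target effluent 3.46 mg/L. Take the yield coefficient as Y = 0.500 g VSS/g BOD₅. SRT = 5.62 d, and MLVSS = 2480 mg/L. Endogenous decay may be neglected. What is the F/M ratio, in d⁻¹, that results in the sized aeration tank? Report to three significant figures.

F/M ≈ 0.357 d⁻¹

With k_d = 0 the design equation reduces to V = Y Q (S₀−S) θ_c / X = 0.500 × 789 × (1520 − 3.46) × 5.62 / 2480 = 1356 m³.
F/M = applied load / biomass = Q·S₀/(V·X) = 789 × 1520 / (1356 × 2480) = 0.3567 d⁻¹.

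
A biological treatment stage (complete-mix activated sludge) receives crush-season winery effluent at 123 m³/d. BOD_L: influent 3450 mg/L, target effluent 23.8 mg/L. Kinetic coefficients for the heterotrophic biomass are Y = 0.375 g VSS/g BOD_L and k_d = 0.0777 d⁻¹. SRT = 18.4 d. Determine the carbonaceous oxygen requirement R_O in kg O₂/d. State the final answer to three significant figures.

Y_obs = Y / (1 + k_d θ_c) = 0.375 / (1 + 0.0777 × 18.4) = 0.375 / 2.430 = 0.1543.
ΔS = 3450 − 23.8 = 3426 mg/L, so the substrate removal rate is 123 × 3426/1000 = 421.4 kg BOD_L/d.
P_X = Y_obs·Q·(S₀ − S) = 0.1543 × 421.4 = 65.04 kg VSS/d.
Carbonaceous O₂ demand = substrate oxidised − cell-mass equivalent = 421.4 − 1.42 × 65.04 = 329.1 kg O₂/d.

R_O ≈ 329 kg O₂/d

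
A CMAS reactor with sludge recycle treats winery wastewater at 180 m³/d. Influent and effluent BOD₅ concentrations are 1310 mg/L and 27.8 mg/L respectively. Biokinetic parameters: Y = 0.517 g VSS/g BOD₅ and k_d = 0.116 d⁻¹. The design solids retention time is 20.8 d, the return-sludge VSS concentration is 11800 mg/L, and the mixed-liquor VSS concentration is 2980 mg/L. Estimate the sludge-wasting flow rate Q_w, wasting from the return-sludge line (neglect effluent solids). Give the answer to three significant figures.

Steady-state biomass mass balance: V·X·(1 + k_d·θ_c) = Y·Q·(S₀ − S)·θ_c, so V = 0.517 × 180 × (1310 − 27.8) × 20.8 / [2980 × (1 + 0.116 × 20.8)] = 2.48×10^6 / 10170 = 244.0 m³.
θ_c = V·X/(Q_w·X_r) when wasting from the recycle, so Q_w = V·X/(θ_c·X_r) = 244.0 × 2980 / (20.8 × 11800) = 2.963 m³/d.

Q_w ≈ 2.96 m³/d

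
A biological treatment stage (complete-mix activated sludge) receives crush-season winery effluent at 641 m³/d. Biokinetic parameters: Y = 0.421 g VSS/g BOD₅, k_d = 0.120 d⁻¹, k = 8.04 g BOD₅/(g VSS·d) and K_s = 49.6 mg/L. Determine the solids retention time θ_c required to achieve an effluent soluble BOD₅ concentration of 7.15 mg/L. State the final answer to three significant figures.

θ_c ≈ 3.26 d

Specific growth rate at S = 7.15 mg/L: μ = YkS/(K_s+S) = 0.421·8.04·7.15/(49.6+7.15) = 0.4265 d⁻¹.
Then 1/θ_c = μ − k_d = 0.4265 − 0.120 = 0.3065 d⁻¹, giving θ_c = 3.263 d.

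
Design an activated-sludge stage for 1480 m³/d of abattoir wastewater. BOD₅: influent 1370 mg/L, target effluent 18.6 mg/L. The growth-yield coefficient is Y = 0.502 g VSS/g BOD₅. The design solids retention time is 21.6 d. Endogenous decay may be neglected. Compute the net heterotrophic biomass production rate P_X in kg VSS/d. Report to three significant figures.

With endogenous decay neglected, the observed yield equals the true yield: Y_obs = Y = 0.502 g VSS/g BOD₅.
Q·(S₀ − S) = 1480 × (1370 − 18.6) × 10⁻³ = 2000 kg/d removed.
Net biomass production P_X = Y_obs × Q·(S₀ − S) = 0.5020 × 2000 = 1004 kg VSS/d.

P_X ≈ 1000 kg VSS/d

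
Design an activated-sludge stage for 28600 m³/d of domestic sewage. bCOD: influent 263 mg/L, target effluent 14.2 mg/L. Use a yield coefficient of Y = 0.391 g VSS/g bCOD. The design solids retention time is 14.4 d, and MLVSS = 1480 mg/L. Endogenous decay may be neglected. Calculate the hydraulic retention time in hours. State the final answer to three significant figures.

Biomass mass balance (decay neglected): V·X = Y·Q·(S₀ − S)·θ_c, so V = 0.391 × 28600 × (263 − 14.2) × 14.4 / 1480 = 27070 m³.
τ = V/Q = 27070/28600 = 0.9465 d, or 22.72 h.

τ ≈ 22.7 h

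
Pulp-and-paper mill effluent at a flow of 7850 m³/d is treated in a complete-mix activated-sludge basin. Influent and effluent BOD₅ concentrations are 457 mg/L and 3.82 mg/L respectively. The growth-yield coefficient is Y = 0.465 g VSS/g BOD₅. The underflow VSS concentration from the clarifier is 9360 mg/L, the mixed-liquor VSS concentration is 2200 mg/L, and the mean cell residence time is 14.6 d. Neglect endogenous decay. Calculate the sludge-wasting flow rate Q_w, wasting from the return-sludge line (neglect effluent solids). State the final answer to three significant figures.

Q_w ≈ 177 m³/d

Biomass mass balance (decay neglected): V·X = Y·Q·(S₀ − S)·θ_c, so V = 0.465 × 7850 × (457 − 3.82) × 14.6 / 2200 = 10978 m³.
Q_w = (V·X)/(θ_c X_r) = 10978 × 2200 / (14.6 × 9360) = 176.7 m³/d.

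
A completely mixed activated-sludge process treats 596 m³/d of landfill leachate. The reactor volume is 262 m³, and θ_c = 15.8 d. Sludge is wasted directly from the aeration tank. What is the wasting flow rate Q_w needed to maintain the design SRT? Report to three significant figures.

Q_w ≈ 16.6 m³/d

With mixed-liquor wasting, θ_c = V/Q_w, so Q_w = V/θ_c = 262.0/15.8 = 16.58 m³/d.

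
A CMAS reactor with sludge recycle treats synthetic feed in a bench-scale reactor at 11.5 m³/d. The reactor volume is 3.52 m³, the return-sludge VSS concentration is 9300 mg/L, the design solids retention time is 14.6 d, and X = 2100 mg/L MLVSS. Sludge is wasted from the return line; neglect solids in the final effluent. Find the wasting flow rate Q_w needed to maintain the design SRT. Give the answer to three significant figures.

Wasting from the return line (neglecting effluent solids): Q_w = V·X / (θ_c·X_r) = 3.520 × 2100 / (14.6 × 9300) = 0.05444 m³/d.

Q_w ≈ 0.0544 m³/d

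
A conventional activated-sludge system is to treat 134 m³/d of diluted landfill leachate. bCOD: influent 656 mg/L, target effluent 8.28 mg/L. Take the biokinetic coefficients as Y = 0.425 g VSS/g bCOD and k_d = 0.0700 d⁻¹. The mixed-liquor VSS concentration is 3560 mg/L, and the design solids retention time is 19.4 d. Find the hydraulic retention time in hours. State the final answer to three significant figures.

τ ≈ 15.3 h

Steady-state biomass mass balance: V·X·(1 + k_d·θ_c) = Y·Q·(S₀ − S)·θ_c, so V = 0.425 × 134 × (656 − 8.28) × 19.4 / [3560 × (1 + 0.0700 × 19.4)] = 7.16×10^5 / 8394 = 85.25 m³.
Hydraulic retention time τ = V/Q = 85.25 / 134 = 0.6362 d = 15.27 h.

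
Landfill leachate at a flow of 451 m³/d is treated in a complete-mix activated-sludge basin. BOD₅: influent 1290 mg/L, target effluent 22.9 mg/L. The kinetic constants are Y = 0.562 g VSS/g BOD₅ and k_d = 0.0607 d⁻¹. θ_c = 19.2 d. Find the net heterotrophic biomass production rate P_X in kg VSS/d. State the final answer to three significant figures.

P_X ≈ 148 kg VSS/d

Observed yield with endogenous decay: Y_obs = Y / (1 + k_d·θ_c) = 0.562 / (1 + 0.0607 × 19.2) = 0.562 / 2.165 = 0.2595 g VSS/g BOD₅.
Substrate removed = Q·(S₀ − S) = 451 m³/d × (1290 − 22.9) g/m³ = 5.71×10^5 g/d = 571.5 kg/d.
P_X = Y_obs · Q(S₀ − S) = 0.2595 × 571.5 = 148.3 kg VSS/d.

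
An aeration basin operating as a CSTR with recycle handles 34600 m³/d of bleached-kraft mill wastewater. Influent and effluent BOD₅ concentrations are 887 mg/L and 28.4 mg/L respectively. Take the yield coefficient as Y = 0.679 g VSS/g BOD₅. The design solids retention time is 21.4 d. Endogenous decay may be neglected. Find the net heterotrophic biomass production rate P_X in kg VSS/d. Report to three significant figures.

P_X ≈ 20200 kg VSS/d

No decay correction is needed, so Y_obs = Y = 0.679.
Q·(S₀ − S) = 34600 × (887 − 28.4) × 10⁻³ = 29708 kg/d removed.
Net biomass production P_X = Y_obs × Q·(S₀ − S) = 0.6790 × 29708 = 20171 kg VSS/d.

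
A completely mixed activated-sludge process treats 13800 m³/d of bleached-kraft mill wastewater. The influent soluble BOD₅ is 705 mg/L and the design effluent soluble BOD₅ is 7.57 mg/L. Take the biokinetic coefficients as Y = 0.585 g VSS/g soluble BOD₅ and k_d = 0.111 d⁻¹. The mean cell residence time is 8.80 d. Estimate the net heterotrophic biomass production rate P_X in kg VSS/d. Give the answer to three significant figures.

P_X ≈ 2850 kg VSS/d

The observed yield is Y_obs = Y/(1 + k_d·θ_c) = 0.585 / (1 + 0.111 × 8.80) = 0.585 / 1.977 = 0.2959 g VSS per g soluble BOD₅ removed.
Q·(S₀ − S) = 13800 × (705 − 7.57) × 10⁻³ = 9625 kg/d removed.
P_X = Y_obs · Q(S₀ − S) = 0.2959 × 9625 = 2848 kg VSS/d.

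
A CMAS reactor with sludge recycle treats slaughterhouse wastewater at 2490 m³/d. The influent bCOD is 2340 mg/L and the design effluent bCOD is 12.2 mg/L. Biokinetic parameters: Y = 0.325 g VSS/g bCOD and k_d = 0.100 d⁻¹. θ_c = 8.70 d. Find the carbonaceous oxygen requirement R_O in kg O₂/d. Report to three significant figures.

R_O ≈ 4370 kg O₂/d

Correct the yield for decay: Y_obs = Y/(1 + k_d θ_c) = 0.325 / (1 + 0.100 × 8.70) = 0.325 / 1.870 = 0.1738.
Substrate removed = Q·(S₀ − S) = 2490 m³/d × (2340 − 12.2) g/m³ = 5.8×10^6 g/d = 5796 kg/d.
Biomass synthesised: P_X = Y_obs × 5796 = 1007 kg VSS/d.
Carbonaceous O₂ demand = substrate oxidised − cell-mass equivalent = 5796 − 1.42 × 1007 = 4366 kg O₂/d.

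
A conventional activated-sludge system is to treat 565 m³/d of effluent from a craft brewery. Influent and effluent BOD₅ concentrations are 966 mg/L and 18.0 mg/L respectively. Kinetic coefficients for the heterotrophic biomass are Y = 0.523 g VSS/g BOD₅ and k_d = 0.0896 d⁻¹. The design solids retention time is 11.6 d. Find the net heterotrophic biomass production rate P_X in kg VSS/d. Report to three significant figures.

Observed yield with endogenous decay: Y_obs = Y / (1 + k_d·θ_c) = 0.523 / (1 + 0.0896 × 11.6) = 0.523 / 2.039 = 0.2565 g VSS/g BOD₅.
Substrate removed = Q·(S₀ − S) = 565 m³/d × (966 − 18.0) g/m³ = 5.36×10^5 g/d = 535.6 kg/d.
So the net sludge growth is P_X = 0.2565 × 535.6 = 137.4 kg VSS/d.

P_X ≈ 137 kg VSS/d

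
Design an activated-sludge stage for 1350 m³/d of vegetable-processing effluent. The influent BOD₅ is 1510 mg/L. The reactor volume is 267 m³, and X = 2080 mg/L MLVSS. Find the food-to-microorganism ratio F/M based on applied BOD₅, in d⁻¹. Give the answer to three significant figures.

F/M ≈ 3.67 d⁻¹

F/M = applied load / biomass = Q·S₀/(V·X) = 1350 × 1510 / (267.0 × 2080) = 3.671 d⁻¹.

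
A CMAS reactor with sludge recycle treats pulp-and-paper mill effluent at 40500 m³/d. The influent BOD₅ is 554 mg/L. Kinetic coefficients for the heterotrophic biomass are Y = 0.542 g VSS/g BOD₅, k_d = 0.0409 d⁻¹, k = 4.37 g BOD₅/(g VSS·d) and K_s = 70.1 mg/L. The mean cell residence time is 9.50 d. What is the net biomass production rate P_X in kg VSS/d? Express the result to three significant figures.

P_X ≈ 8690 kg VSS/d

Effluent substrate depends only on kinetics and SRT: S = K_s(1 + k_d θ_c) / [θ_c(Yk − k_d) − 1] = 70.1 × (1 + 0.0409 × 9.50) / [9.50 × (0.542 × 4.37 − 0.0409) − 1] = 97.34 / 21.11 = 4.610 mg/L.
Correct the yield for decay: Y_obs = Y/(1 + k_d θ_c) = 0.542 / (1 + 0.0409 × 9.50) = 0.542 / 1.389 = 0.3903.
Mass of BOD₅ removed per day: Q(S₀ − S) = 40500 × 549.4 g/m³ = 22250 kg/d.
Net biomass production P_X = Y_obs × Q·(S₀ − S) = 0.3903 × 22250 = 8685 kg VSS/d.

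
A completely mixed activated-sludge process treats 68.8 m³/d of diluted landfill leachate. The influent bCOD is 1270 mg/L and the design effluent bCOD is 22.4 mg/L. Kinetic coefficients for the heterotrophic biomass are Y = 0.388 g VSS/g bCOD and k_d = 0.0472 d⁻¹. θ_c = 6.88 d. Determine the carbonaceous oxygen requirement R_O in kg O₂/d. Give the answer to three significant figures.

The observed yield is Y_obs = Y/(1 + k_d·θ_c) = 0.388 / (1 + 0.0472 × 6.88) = 0.388 / 1.325 = 0.2929 g VSS per g bCOD removed.
ΔS = 1270 − 22.4 = 1248 mg/L, so the substrate removal rate is 68.8 × 1248/1000 = 85.83 kg bCOD/d.
Biomass synthesised: P_X = Y_obs × 85.83 = 25.14 kg VSS/d.
R_O = Q·(S₀ − S) − 1.42·P_X = 85.83 − 1.42 × 25.14 = 50.14 kg O₂/d.

R_O ≈ 50.1 kg O₂/d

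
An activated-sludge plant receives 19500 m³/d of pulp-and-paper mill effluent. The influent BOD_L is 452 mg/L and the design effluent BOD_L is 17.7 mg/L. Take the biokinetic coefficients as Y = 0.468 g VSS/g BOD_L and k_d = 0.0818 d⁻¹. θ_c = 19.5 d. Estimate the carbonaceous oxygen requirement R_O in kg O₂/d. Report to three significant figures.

Observed yield with endogenous decay: Y_obs = Y / (1 + k_d·θ_c) = 0.468 / (1 + 0.0818 × 19.5) = 0.468 / 2.595 = 0.1803 g VSS/g BOD_L.
Q·(S₀ − S) = 19500 × (452 − 17.7) × 10⁻³ = 8469 kg/d removed.
Biomass synthesised: P_X = Y_obs × 8469 = 1527 kg VSS/d.
R_O = Q·ΔS − 1.42 P_X = 8469 − 2169 = 6300 kg O₂/d.

R_O ≈ 6300 kg O₂/d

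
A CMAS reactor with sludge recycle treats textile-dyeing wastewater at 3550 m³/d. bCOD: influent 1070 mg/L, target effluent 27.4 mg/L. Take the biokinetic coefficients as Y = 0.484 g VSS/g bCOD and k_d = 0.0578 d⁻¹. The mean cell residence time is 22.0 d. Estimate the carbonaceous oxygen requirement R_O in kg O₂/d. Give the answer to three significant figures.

R_O ≈ 2580 kg O₂/d

Correct the yield for decay: Y_obs = Y/(1 + k_d θ_c) = 0.484 / (1 + 0.0578 × 22.0) = 0.484 / 2.272 = 0.2131.
Mass of bCOD removed per day: Q(S₀ − S) = 3550 × 1043 g/m³ = 3701 kg/d.
Net sludge production P_X = 0.2131 × 3701 = 788.6 kg VSS/d.
R_O = Q·ΔS − 1.42 P_X = 3701 − 1120 = 2581 kg O₂/d.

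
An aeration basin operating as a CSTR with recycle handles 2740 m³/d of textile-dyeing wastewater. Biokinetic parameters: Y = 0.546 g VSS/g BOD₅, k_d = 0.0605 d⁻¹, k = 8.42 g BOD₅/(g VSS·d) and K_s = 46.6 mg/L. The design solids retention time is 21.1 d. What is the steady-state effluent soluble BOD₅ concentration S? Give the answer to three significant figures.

For a completely mixed reactor with recycle the Lawrence–McCarty relation gives S = K_s·(1 + k_d·θ_c) / [θ_c·(Y·k − k_d) − 1] = 46.6 × (1 + 0.0605 × 21.1) / [21.1 × (0.546 × 8.42 − 0.0605) − 1] = 106.1 / 94.73 = 1.120 mg/L.

S ≈ 1.12 mg/L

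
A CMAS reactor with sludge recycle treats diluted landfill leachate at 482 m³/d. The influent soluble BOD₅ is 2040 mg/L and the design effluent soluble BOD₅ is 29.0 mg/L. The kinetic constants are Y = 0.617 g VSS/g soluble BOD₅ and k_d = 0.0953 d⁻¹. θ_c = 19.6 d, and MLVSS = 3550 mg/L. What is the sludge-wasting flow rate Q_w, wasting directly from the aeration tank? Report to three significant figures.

Q_w ≈ 58.7 m³/d

From the SRT design equation V = Y Q (S₀−S) θ_c / [X (1 + k_d θ_c)] = 0.617 × 482 × (2040 − 29.0) × 19.6 / [3550 × (1 + 0.0953 × 19.6)] = 1.17×10^7 / 10181 = 1151 m³.
Wasting from the aeration tank: Q_w = V / θ_c = 1151 / 19.6 = 58.74 m³/d.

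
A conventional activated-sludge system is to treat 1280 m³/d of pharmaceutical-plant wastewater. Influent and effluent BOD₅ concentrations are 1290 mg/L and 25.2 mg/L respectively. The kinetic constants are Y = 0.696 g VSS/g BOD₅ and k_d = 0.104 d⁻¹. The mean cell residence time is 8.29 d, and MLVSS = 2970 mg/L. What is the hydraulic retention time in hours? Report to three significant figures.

Steady-state biomass mass balance: V·X·(1 + k_d·θ_c) = Y·Q·(S₀ − S)·θ_c, so V = 0.696 × 1280 × (1290 − 25.2) × 8.29 / [2970 × (1 + 0.104 × 8.29)] = 9.34×10^6 / 5531 = 1689 m³.
τ = V/Q = 1689/1280 = 1.320 d, or 31.67 h.

τ ≈ 31.7 h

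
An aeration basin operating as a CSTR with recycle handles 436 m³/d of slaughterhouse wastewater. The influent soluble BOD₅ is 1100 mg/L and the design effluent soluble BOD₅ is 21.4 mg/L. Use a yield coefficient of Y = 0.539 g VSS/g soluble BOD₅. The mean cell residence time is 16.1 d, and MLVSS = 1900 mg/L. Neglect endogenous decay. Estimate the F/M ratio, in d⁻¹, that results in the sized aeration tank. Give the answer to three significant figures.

With k_d = 0 the design equation reduces to V = Y Q (S₀−S) θ_c / X = 0.539 × 436 × (1100 − 21.4) × 16.1 / 1900 = 2148 m³.
Food-to-microorganism ratio F/M = Q S₀ / (V X) = 436 × 1100 / (2148 × 1900) = 0.1175 d⁻¹.

F/M ≈ 0.118 d⁻¹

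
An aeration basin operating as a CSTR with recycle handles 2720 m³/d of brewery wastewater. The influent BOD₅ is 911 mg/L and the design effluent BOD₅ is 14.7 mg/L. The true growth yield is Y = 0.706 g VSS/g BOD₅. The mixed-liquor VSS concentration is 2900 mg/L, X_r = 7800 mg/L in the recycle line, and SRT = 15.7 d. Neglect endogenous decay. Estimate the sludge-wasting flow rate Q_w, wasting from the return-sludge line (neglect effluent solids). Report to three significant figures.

Biomass mass balance (decay neglected): V·X = Y·Q·(S₀ − S)·θ_c, so V = 0.706 × 2720 × (911 − 14.7) × 15.7 / 2900 = 9318 m³.
θ_c = V·X/(Q_w·X_r) when wasting from the recycle, so Q_w = V·X/(θ_c·X_r) = 9318 × 2900 / (15.7 × 7800) = 220.7 m³/d.

Q_w ≈ 221 m³/d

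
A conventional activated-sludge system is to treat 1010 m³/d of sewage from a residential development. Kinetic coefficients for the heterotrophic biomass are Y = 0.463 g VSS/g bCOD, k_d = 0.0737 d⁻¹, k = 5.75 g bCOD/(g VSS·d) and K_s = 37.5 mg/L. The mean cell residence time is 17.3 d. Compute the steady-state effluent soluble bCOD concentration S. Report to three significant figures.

S ≈ 1.95 mg/L

From the Monod/SRT balance for a CMAS, S = K_s·(1+k_d θ_c)/[θ_c·(Y k − k_d) − 1] = 37.5 × (1 + 0.0737 × 17.3) / [17.3 × (0.463 × 5.75 − 0.0737) − 1] = 85.31 / 43.78 = 1.949 mg/L.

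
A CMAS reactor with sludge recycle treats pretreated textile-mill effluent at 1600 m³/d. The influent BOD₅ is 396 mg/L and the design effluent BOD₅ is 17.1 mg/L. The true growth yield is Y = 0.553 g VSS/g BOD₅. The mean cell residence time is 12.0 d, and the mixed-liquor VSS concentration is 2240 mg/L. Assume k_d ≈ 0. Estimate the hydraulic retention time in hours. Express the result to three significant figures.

τ ≈ 26.9 h

With k_d = 0 the design equation reduces to V = Y Q (S₀−S) θ_c / X = 0.553 × 1600 × (396 − 17.1) × 12.0 / 2240 = 1796 m³.
Hydraulic retention time τ = V/Q = 1796 / 1600 = 1.122 d = 26.94 h.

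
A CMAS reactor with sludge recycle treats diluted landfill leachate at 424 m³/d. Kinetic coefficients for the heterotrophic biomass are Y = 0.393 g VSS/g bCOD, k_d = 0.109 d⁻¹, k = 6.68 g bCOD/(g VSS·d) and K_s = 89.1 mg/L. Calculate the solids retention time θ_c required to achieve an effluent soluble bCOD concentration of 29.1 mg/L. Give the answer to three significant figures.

Specific growth rate at S = 29.1 mg/L: μ = YkS/(K_s+S) = 0.393·6.68·29.1/(89.1+29.1) = 0.6463 d⁻¹.
1/θ_c = 0.6463 − 0.109 = 0.5373 d⁻¹, so θ_c = 1.861 d.

θ_c ≈ 1.86 d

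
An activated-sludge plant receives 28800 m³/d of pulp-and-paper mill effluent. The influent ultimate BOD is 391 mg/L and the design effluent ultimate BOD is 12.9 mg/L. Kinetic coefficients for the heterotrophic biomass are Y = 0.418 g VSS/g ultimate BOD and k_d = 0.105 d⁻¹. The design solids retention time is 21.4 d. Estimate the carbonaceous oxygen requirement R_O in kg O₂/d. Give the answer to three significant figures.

R_O ≈ 8900 kg O₂/d

Correct the yield for decay: Y_obs = Y/(1 + k_d θ_c) = 0.418 / (1 + 0.105 × 21.4) = 0.418 / 3.247 = 0.1287.
Mass of ultimate BOD removed per day: Q(S₀ − S) = 28800 × 378.1 g/m³ = 10889 kg/d.
Net sludge production P_X = 0.1287 × 10889 = 1402 kg VSS/d.
R_O = Q·ΔS − 1.42 P_X = 10889 − 1991 = 8899 kg O₂/d.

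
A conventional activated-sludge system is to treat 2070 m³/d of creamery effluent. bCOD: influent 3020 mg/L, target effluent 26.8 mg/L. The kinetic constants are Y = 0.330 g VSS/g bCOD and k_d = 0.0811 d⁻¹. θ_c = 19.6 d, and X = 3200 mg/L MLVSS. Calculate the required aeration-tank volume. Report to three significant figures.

V ≈ 4840 m³

Steady-state biomass mass balance: V·X·(1 + k_d·θ_c) = Y·Q·(S₀ − S)·θ_c, so V = 0.330 × 2070 × (3020 − 26.8) × 19.6 / [3200 × (1 + 0.0811 × 19.6)] = 4.01×10^7 / 8287 = 4836 m³.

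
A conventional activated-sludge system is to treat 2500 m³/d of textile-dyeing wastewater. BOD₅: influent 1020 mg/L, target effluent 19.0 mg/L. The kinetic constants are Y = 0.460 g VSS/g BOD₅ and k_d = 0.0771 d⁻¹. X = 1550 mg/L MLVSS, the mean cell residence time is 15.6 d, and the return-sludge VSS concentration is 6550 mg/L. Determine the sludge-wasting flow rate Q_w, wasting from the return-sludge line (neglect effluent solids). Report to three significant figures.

Steady-state biomass mass balance: V·X·(1 + k_d·θ_c) = Y·Q·(S₀ − S)·θ_c, so V = 0.460 × 2500 × (1020 − 19.0) × 15.6 / [1550 × (1 + 0.0771 × 15.6)] = 1.8×10^7 / 3414 = 5260 m³.
Wasting from the return line (neglecting effluent solids): Q_w = V·X / (θ_c·X_r) = 5260 × 1550 / (15.6 × 6550) = 79.79 m³/d.

Q_w ≈ 79.8 m³/d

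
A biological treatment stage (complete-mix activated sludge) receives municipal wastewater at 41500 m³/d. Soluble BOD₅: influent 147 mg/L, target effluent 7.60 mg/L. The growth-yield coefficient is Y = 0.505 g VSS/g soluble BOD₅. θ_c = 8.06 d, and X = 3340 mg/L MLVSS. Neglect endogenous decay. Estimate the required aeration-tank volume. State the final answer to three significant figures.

With k_d = 0 the design equation reduces to V = Y Q (S₀−S) θ_c / X = 0.505 × 41500 × (147 − 7.60) × 8.06 / 3340 = 7050 m³.

V ≈ 7050 m³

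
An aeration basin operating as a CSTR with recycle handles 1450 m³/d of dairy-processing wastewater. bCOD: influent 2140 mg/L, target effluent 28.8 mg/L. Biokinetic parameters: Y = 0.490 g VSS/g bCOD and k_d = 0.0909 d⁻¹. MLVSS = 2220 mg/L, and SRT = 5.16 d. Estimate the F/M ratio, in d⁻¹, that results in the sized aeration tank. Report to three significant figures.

F/M ≈ 0.589 d⁻¹

Steady-state biomass mass balance: V·X·(1 + k_d·θ_c) = Y·Q·(S₀ − S)·θ_c, so V = 0.490 × 1450 × (2140 − 28.8) × 5.16 / [2220 × (1 + 0.0909 × 5.16)] = 7.74×10^6 / 3261 = 2373 m³.
F/M = Q·S₀ / (V·X) = 1450 × 2140 / (2373 × 2220) = 0.5889 g bCOD·(g VSS·d)⁻¹.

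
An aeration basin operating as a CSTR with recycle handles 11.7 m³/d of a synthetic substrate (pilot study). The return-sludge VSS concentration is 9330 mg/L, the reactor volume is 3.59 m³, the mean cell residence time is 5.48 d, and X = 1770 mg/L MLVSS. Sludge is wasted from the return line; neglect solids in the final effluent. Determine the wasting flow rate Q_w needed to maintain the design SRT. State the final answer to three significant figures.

Wasting from the return line (neglecting effluent solids): Q_w = V·X / (θ_c·X_r) = 3.590 × 1770 / (5.48 × 9330) = 0.1243 m³/d.

Q_w ≈ 0.124 m³/d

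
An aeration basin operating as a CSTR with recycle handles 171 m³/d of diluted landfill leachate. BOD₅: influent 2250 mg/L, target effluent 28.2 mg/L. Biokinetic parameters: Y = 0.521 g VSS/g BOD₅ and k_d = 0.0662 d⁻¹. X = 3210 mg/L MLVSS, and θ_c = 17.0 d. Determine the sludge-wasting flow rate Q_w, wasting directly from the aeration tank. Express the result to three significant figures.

From the SRT design equation V = Y Q (S₀−S) θ_c / [X (1 + k_d θ_c)] = 0.521 × 171 × (2250 − 28.2) × 17.0 / [3210 × (1 + 0.0662 × 17.0)] = 3.37×10^6 / 6823 = 493.2 m³.
For wasting at MLVSS concentration, Q_w = V/θ_c = 493.2/17.0 = 29.01 m³/d.

Q_w ≈ 29.0 m³/d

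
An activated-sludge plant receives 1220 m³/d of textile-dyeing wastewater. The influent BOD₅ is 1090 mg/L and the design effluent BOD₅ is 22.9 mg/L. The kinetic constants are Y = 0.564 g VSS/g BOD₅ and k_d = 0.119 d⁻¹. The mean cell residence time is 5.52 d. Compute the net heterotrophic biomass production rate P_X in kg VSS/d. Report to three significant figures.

Correct the yield for decay: Y_obs = Y/(1 + k_d θ_c) = 0.564 / (1 + 0.119 × 5.52) = 0.564 / 1.657 = 0.3404.
Mass of BOD₅ removed per day: Q(S₀ − S) = 1220 × 1067 g/m³ = 1302 kg/d.
P_X = Y_obs · Q(S₀ − S) = 0.3404 × 1302 = 443.2 kg VSS/d.

P_X ≈ 443 kg VSS/d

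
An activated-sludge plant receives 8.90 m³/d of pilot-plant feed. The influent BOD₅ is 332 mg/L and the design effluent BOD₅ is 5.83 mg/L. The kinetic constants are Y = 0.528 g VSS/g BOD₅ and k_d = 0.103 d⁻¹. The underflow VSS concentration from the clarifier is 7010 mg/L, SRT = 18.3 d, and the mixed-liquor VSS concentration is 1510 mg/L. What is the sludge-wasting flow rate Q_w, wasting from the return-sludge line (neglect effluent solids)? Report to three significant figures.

Q_w ≈ 0.0758 m³/d

Rearranging the biomass balance for a CMAS with decay, V = Y·Q·ΔS·θ_c / [X·(1+k_d θ_c)] = 0.528 × 8.90 × (332 − 5.83) × 18.3 / [1510 × (1 + 0.103 × 18.3)] = 2.8×10^4 / 4356 = 6.439 m³.
Wasting from the return line (neglecting effluent solids): Q_w = V·X / (θ_c·X_r) = 6.439 × 1510 / (18.3 × 7010) = 0.07579 m³/d.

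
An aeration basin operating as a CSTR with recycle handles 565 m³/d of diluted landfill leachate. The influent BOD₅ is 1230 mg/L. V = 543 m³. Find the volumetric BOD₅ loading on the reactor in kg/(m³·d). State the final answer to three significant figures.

Volumetric loading L_v = Q·S₀ / V = 565 × 1230 g/m³ / 543.0 m³ = 1280 g/(m³·d) = 1.280 kg BOD₅/(m³·d).

L_v ≈ 1.28 kg BOD₅/(m³·d)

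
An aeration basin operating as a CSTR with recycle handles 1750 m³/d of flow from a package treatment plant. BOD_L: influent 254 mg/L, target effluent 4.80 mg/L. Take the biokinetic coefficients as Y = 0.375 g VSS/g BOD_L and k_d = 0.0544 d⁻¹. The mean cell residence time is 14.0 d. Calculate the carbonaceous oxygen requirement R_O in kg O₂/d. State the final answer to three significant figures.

R_O ≈ 304 kg O₂/d

Observed yield with endogenous decay: Y_obs = Y / (1 + k_d·θ_c) = 0.375 / (1 + 0.0544 × 14.0) = 0.375 / 1.762 = 0.2129 g VSS/g BOD_L.
Substrate removed = Q·(S₀ − S) = 1750 m³/d × (254 − 4.80) g/m³ = 4.36×10^5 g/d = 436.1 kg/d.
Biomass synthesised: P_X = Y_obs × 436.1 = 92.83 kg VSS/d.
R_O = Q·(S₀ − S) − 1.42·P_X = 436.1 − 1.42 × 92.83 = 304.3 kg O₂/d.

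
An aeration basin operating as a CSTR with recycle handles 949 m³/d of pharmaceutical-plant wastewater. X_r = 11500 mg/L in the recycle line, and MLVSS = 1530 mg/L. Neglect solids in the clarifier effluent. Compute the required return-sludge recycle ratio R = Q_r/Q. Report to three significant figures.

R ≈ 0.153

Mass balance around the secondary clarifier (neglecting effluent solids): R = X / (X_r − X) = 1530 / (11500 − 1530) = 0.1535.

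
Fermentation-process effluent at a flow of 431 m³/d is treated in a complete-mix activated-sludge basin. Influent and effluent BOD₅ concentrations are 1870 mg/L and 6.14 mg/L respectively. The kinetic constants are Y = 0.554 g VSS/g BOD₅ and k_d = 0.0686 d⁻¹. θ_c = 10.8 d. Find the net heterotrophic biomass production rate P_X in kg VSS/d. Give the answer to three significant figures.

Correct the yield for decay: Y_obs = Y/(1 + k_d θ_c) = 0.554 / (1 + 0.0686 × 10.8) = 0.554 / 1.741 = 0.3182.
Mass of BOD₅ removed per day: Q(S₀ − S) = 431 × 1864 g/m³ = 803.3 kg/d.
So the net sludge growth is P_X = 0.3182 × 803.3 = 255.6 kg VSS/d.

P_X ≈ 256 kg VSS/d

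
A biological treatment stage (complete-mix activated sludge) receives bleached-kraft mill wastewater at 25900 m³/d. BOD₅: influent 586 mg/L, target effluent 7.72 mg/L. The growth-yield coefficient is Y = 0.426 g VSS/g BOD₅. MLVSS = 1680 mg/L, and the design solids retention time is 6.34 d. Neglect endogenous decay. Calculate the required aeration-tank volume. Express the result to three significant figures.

V ≈ 24100 m³

Biomass mass balance (decay neglected): V·X = Y·Q·(S₀ − S)·θ_c, so V = 0.426 × 25900 × (586 − 7.72) × 6.34 / 1680 = 24078 m³.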